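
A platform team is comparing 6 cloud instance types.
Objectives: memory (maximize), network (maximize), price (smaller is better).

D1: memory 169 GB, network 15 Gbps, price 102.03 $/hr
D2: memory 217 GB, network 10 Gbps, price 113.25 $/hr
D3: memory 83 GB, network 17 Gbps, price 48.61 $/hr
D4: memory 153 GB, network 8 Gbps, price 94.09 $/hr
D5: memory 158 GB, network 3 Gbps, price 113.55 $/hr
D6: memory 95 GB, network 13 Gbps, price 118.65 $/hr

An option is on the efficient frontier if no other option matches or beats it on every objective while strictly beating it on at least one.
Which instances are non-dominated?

D1, D2, D3, D4

D1: not dominated.
D2: not dominated (best memory).
D3: not dominated (best network).
D4: not dominated.
D5: dominated by D1 (memory 169≥158, network 15≥3, price 102.03≤113.55).
D6: dominated by D1 (memory 169≥95, network 15≥13, price 102.03≤118.65).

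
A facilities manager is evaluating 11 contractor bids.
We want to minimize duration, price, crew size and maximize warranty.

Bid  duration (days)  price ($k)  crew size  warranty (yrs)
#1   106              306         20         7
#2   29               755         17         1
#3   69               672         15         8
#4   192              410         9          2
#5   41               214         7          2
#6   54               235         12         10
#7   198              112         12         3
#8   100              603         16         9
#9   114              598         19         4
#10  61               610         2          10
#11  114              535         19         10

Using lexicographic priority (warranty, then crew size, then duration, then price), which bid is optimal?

First maximize warranty: best is 10, kept {#6, #10, #11}.
Then minimize crew size: best is 2, kept {#10}.

#10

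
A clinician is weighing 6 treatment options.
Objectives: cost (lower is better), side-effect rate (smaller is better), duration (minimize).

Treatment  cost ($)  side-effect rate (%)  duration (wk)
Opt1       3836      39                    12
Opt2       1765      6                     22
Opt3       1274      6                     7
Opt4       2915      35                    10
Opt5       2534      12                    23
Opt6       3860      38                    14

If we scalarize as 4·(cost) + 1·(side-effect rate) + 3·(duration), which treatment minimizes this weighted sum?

Opt3

Opt1: 4·3836 + 1·39 + 3·12 = 15419
Opt2: 4·1765 + 1·6 + 3·22 = 7132
Opt3: 4·1274 + 1·6 + 3·7 = 5123
Opt4: 4·2915 + 1·35 + 3·10 = 11725
Opt5: 4·2534 + 1·12 + 3·23 = 10217
Opt6: 4·3860 + 1·38 + 3·14 = 15520
Lowest: Opt3 at 5123.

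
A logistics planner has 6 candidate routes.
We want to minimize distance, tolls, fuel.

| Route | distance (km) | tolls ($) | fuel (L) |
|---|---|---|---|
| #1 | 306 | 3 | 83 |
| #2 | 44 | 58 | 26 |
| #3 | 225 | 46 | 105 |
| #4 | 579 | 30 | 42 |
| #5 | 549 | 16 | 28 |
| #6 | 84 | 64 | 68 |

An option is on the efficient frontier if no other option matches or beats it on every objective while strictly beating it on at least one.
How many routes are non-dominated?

4

#1: not dominated (best tolls).
#2: not dominated (best distance).
#3: not dominated.
#4: dominated by #5 (distance 549≤579, tolls 16≤30, fuel 28≤42).
#5: not dominated.
#6: dominated by #2 (distance 44≤84, tolls 58≤64, fuel 26≤68).
Pareto-optimal: #1, #2, #3, #5 → 4.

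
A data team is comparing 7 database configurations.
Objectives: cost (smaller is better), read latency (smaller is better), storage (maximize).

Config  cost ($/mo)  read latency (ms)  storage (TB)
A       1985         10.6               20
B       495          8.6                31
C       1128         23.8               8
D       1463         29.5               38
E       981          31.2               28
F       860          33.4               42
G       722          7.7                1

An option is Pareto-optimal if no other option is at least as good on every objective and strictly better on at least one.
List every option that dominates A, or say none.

B

B: cost 495≤1985, read latency 8.6≤10.6, storage 31≥20 — dominates A.
Others (C, D, E, F, G) are each worse than A on at least one objective.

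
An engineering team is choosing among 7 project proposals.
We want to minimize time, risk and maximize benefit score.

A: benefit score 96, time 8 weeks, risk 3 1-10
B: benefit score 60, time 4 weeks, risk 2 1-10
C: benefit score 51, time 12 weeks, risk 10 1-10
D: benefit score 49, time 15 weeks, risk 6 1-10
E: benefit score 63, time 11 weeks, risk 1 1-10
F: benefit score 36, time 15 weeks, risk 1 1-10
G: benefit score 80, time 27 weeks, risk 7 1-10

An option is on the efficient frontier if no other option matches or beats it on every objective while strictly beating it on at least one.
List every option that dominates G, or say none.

A: benefit score 96≥80, time 8≤27, risk 3≤7 — dominates G.
Others (B, C, D, E, F) are each worse than G on at least one objective.

A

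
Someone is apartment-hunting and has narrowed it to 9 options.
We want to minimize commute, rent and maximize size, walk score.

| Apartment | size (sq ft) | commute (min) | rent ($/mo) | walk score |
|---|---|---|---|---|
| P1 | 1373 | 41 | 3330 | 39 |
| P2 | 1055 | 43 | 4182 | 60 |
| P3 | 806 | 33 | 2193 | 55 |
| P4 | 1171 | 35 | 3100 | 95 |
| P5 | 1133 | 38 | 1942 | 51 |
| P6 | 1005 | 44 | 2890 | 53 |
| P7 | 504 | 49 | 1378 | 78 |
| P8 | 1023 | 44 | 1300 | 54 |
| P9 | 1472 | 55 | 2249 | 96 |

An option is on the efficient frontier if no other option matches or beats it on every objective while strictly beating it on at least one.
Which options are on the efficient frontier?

P1: not dominated.
P2: dominated by P4 (size 1171≥1055, commute 35≤43, rent 3100≤4182, walk score 95≥60).
P3: not dominated (best commute).
P4: not dominated.
P5: not dominated.
P6: dominated by P8 (size 1023≥1005, commute 44≤44, rent 1300≤2890, walk score 54≥53).
P7: not dominated.
P8: not dominated (best rent).
P9: not dominated (best size).

P1, P3, P4, P5, P7, P8, P9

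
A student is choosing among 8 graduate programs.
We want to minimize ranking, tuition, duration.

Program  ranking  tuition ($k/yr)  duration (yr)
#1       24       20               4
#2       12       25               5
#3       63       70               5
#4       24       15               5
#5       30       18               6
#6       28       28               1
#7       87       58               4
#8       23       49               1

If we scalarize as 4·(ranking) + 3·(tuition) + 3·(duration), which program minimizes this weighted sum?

#2

#1: 4·24 + 3·20 + 3·4 = 168
#2: 4·12 + 3·25 + 3·5 = 138
#3: 4·63 + 3·70 + 3·5 = 477
#4: 4·24 + 3·15 + 3·5 = 156
#5: 4·30 + 3·18 + 3·6 = 192
#6: 4·28 + 3·28 + 3·1 = 199
#7: 4·87 + 3·58 + 3·4 = 534
#8: 4·23 + 3·49 + 3·1 = 242
Lowest: #2 at 138.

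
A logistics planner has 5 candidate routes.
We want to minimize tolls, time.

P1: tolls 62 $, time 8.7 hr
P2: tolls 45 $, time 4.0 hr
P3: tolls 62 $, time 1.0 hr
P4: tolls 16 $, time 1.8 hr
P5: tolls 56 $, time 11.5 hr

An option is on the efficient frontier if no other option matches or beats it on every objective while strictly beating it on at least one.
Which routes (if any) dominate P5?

P2: tolls 45≤56, time 4.0≤11.5 — dominates P5.
P4: tolls 16≤56, time 1.8≤11.5 — dominates P5.
Others (P1, P3) are each worse than P5 on at least one objective.

P2, P4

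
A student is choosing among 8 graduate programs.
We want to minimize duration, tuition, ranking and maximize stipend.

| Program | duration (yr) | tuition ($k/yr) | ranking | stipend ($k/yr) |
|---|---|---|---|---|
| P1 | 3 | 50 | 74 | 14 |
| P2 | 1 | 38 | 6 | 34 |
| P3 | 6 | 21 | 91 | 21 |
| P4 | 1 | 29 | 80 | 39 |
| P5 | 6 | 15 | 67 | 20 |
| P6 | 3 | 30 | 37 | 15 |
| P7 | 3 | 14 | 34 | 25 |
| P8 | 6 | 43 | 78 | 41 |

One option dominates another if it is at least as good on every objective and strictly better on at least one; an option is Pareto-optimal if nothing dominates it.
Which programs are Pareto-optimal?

P2, P4, P7, P8

P1: dominated by P2 (duration 1≤3, tuition 38≤50, ranking 6≤74, stipend 34≥14).
P2: not dominated (best ranking).
P3: dominated by P7 (duration 3≤6, tuition 14≤21, ranking 34≤91, stipend 25≥21).
P4: not dominated.
P5: dominated by P7 (duration 3≤6, tuition 14≤15, ranking 34≤67, stipend 25≥20).
P6: dominated by P7 (duration 3≤3, tuition 14≤30, ranking 34≤37, stipend 25≥15).
P7: not dominated (best tuition).
P8: not dominated (best stipend).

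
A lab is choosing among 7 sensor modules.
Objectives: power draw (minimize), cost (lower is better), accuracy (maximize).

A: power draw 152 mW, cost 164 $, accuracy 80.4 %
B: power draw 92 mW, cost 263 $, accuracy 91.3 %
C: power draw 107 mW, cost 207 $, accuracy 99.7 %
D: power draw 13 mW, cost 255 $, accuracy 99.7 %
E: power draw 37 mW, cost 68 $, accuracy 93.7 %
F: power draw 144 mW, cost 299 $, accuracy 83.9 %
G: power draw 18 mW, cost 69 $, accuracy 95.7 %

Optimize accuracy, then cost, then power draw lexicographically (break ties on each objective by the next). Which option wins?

C

First maximize accuracy: best is 99.7, kept {C, D}.
Then minimize cost: best is 207, kept {C}.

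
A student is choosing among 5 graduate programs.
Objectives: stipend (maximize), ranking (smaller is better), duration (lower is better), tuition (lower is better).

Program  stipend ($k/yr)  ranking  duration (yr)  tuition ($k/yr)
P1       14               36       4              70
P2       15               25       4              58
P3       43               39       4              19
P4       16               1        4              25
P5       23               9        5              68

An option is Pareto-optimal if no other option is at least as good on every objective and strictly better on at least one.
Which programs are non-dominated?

P1: dominated by P2 (stipend 15≥14, ranking 25≤36, duration 4≤4, tuition 58≤70).
P2: dominated by P4 (stipend 16≥15, ranking 1≤25, duration 4≤4, tuition 25≤58).
P3: not dominated (best stipend).
P4: not dominated (best ranking).
P5: not dominated.

P3, P4, P5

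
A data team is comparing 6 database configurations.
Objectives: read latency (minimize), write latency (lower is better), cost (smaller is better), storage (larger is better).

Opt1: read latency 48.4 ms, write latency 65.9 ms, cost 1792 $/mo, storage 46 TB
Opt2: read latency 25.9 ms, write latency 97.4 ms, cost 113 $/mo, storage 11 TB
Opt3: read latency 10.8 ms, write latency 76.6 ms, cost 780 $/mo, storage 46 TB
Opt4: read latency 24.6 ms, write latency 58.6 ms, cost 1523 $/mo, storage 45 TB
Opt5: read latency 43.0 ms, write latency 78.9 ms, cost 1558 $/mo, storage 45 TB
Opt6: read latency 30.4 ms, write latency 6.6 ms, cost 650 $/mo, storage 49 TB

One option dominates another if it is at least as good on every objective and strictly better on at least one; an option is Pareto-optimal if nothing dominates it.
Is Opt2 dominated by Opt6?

No

Opt6 vs Opt2: Opt6 is worse on read latency (30.4 vs 25.9), so it does not dominate Opt2.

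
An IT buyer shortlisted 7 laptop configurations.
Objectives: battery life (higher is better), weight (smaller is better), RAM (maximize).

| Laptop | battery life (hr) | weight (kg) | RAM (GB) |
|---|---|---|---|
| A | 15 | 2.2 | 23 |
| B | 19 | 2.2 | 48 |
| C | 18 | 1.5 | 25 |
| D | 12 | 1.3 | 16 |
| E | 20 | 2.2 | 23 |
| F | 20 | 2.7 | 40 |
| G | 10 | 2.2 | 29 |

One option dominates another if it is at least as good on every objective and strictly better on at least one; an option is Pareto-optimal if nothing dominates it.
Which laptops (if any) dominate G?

B: battery life 19≥10, weight 2.2≤2.2, RAM 48≥29 — dominates G.
Others (A, C, D, E, F) are each worse than G on at least one objective.

B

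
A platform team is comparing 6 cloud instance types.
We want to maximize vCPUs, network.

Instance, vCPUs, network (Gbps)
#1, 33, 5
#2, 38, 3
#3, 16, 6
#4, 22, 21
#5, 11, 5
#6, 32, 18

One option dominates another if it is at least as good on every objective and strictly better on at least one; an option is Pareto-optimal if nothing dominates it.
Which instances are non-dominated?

#1, #2, #4, #6

#1: not dominated.
#2: not dominated (best vCPUs).
#3: dominated by #4 (vCPUs 22≥16, network 21≥6).
#4: not dominated (best network).
#5: dominated by #1 (vCPUs 33≥11, network 5≥5).
#6: not dominated.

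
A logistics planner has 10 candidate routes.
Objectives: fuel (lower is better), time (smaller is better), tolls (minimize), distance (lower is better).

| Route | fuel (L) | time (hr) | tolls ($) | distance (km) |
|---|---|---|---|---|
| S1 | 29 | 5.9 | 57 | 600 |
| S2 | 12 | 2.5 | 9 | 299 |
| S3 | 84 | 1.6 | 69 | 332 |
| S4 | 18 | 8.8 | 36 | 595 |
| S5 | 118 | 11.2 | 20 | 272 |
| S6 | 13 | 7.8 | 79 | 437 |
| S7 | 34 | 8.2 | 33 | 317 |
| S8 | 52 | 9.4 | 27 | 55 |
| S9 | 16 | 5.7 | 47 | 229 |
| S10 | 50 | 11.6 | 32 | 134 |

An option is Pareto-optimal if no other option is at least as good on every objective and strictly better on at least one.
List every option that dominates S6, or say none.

S2: fuel 12≤13, time 2.5≤7.8, tolls 9≤79, distance 299≤437 — dominates S6.
Others (S1, S3, S4, S5, S7, S8, S9, S10) are each worse than S6 on at least one objective.

S2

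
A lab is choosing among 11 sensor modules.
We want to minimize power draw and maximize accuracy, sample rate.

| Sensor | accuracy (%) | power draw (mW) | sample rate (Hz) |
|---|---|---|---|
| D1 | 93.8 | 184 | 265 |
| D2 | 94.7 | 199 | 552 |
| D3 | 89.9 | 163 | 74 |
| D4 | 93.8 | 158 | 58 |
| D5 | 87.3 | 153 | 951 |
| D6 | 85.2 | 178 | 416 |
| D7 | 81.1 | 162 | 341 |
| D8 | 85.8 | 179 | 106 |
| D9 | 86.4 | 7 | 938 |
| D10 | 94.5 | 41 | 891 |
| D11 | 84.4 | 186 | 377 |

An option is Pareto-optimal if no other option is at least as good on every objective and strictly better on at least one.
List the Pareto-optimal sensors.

D1: dominated by D10 (accuracy 94.5≥93.8, power draw 41≤184, sample rate 891≥265).
D2: not dominated (best accuracy).
D3: dominated by D10 (accuracy 94.5≥89.9, power draw 41≤163, sample rate 891≥74).
D4: dominated by D10 (accuracy 94.5≥93.8, power draw 41≤158, sample rate 891≥58).
D5: not dominated (best sample rate).
D6: dominated by D5 (accuracy 87.3≥85.2, power draw 153≤178, sample rate 951≥416).
D7: dominated by D5 (accuracy 87.3≥81.1, power draw 153≤162, sample rate 951≥341).
D8: dominated by D5 (accuracy 87.3≥85.8, power draw 153≤179, sample rate 951≥106).
D9: not dominated (best power draw).
D10: not dominated.
D11: dominated by D5 (accuracy 87.3≥84.4, power draw 153≤186, sample rate 951≥377).

D2, D5, D9, D10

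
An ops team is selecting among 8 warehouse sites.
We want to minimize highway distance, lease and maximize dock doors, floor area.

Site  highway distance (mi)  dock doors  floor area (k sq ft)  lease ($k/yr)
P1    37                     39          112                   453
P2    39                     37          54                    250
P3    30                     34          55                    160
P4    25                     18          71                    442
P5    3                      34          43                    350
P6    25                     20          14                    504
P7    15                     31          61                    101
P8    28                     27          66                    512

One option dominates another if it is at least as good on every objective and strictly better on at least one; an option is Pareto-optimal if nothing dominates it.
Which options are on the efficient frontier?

P1: not dominated (best dock doors).
P2: not dominated.
P3: not dominated.
P4: not dominated.
P5: not dominated (best highway distance).
P6: dominated by P5 (highway distance 3≤25, dock doors 34≥20, floor area 43≥14, lease 350≤504).
P7: not dominated (best lease).
P8: not dominated.

P1, P2, P3, P4, P5, P7, P8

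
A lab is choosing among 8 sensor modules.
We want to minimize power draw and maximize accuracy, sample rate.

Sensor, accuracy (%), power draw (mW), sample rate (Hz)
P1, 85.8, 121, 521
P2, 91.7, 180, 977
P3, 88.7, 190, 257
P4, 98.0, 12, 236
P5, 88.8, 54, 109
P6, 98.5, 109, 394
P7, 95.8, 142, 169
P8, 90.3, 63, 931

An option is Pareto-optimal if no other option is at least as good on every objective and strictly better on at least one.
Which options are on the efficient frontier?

P1: dominated by P8 (accuracy 90.3≥85.8, power draw 63≤121, sample rate 931≥521).
P2: not dominated (best sample rate).
P3: dominated by P2 (accuracy 91.7≥88.7, power draw 180≤190, sample rate 977≥257).
P4: not dominated (best power draw).
P5: dominated by P4 (accuracy 98.0≥88.8, power draw 12≤54, sample rate 236≥109).
P6: not dominated (best accuracy).
P7: dominated by P4 (accuracy 98.0≥95.8, power draw 12≤142, sample rate 236≥169).
P8: not dominated.

P2, P4, P6, P8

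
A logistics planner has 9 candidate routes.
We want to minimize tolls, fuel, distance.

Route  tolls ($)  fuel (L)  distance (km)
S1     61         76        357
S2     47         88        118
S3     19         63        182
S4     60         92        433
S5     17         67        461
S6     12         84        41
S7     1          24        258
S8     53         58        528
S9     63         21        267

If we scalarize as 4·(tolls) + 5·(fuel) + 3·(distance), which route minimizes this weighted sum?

S1: 4·61 + 5·76 + 3·357 = 1695
S2: 4·47 + 5·88 + 3·118 = 982
S3: 4·19 + 5·63 + 3·182 = 937
S4: 4·60 + 5·92 + 3·433 = 1999
S5: 4·17 + 5·67 + 3·461 = 1786
S6: 4·12 + 5·84 + 3·41 = 591
S7: 4·1 + 5·24 + 3·258 = 898
S8: 4·53 + 5·58 + 3·528 = 2086
S9: 4·63 + 5·21 + 3·267 = 1158
Lowest: S6 at 591.

S6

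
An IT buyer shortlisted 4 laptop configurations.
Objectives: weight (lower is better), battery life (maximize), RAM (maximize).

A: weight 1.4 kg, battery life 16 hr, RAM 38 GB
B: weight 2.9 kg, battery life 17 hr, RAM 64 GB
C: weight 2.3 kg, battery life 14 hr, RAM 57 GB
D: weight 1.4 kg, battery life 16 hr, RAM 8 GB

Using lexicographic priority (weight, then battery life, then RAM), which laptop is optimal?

A

First minimize weight: best is 1.4, kept {A, D}.
Then maximize battery life: best is 16, kept {A, D}.
Then maximize RAM: best is 38, kept {A}.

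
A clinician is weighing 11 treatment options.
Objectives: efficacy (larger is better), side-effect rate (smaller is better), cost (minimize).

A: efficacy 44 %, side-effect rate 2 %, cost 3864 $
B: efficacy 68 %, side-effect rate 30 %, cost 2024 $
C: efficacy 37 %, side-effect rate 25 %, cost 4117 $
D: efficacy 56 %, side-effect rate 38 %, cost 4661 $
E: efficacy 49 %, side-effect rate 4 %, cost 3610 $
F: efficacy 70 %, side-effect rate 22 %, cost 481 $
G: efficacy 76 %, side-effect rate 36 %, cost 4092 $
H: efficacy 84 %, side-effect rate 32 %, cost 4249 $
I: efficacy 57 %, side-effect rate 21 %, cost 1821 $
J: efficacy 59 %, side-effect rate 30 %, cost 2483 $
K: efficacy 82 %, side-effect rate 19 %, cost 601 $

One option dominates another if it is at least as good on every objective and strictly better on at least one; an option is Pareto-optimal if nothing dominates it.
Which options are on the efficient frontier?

A: not dominated (best side-effect rate).
B: dominated by F (efficacy 70≥68, side-effect rate 22≤30, cost 481≤2024).
C: dominated by A (efficacy 44≥37, side-effect rate 2≤25, cost 3864≤4117).
D: dominated by B (efficacy 68≥56, side-effect rate 30≤38, cost 2024≤4661).
E: not dominated.
F: not dominated (best cost).
G: dominated by K (efficacy 82≥76, side-effect rate 19≤36, cost 601≤4092).
H: not dominated (best efficacy).
I: dominated by K (efficacy 82≥57, side-effect rate 19≤21, cost 601≤1821).
J: dominated by B (efficacy 68≥59, side-effect rate 30≤30, cost 2024≤2483).
K: not dominated.

A, E, F, H, K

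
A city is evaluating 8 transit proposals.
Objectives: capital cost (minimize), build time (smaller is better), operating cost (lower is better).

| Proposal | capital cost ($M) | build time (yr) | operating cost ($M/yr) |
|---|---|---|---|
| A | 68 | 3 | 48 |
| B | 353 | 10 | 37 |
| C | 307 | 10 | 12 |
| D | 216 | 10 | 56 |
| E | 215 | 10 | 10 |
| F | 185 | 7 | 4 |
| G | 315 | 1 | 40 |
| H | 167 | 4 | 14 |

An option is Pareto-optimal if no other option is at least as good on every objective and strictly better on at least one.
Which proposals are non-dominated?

A, F, G, H

A: not dominated (best capital cost).
B: dominated by C (capital cost 307≤353, build time 10≤10, operating cost 12≤37).
C: dominated by E (capital cost 215≤307, build time 10≤10, operating cost 10≤12).
D: dominated by A (capital cost 68≤216, build time 3≤10, operating cost 48≤56).
E: dominated by F (capital cost 185≤215, build time 7≤10, operating cost 4≤10).
F: not dominated (best operating cost).
G: not dominated (best build time).
H: not dominated.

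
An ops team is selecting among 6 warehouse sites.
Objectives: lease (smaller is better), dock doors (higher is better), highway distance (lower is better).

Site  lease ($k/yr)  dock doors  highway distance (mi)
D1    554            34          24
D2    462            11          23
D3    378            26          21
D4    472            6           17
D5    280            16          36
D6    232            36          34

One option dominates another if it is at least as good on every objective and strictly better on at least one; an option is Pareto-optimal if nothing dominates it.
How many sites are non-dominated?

D1: not dominated.
D2: dominated by D3 (lease 378≤462, dock doors 26≥11, highway distance 21≤23).
D3: not dominated.
D4: not dominated (best highway distance).
D5: dominated by D6 (lease 232≤280, dock doors 36≥16, highway distance 34≤36).
D6: not dominated (best lease).
Pareto-optimal: D1, D3, D4, D6 → 4.

4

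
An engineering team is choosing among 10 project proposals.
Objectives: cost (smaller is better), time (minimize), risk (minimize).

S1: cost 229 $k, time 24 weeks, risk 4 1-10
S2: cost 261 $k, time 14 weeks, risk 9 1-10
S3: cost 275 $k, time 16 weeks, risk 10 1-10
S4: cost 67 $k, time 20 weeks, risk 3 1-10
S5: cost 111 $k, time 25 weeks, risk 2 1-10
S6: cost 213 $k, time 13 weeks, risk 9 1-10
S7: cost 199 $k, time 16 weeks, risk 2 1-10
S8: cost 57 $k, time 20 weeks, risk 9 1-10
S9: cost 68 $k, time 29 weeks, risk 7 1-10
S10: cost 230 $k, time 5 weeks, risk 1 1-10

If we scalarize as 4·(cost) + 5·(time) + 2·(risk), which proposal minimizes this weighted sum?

S1: 4·229 + 5·24 + 2·4 = 1044
S2: 4·261 + 5·14 + 2·9 = 1132
S3: 4·275 + 5·16 + 2·10 = 1200
S4: 4·67 + 5·20 + 2·3 = 374
S5: 4·111 + 5·25 + 2·2 = 573
S6: 4·213 + 5·13 + 2·9 = 935
S7: 4·199 + 5·16 + 2·2 = 880
S8: 4·57 + 5·20 + 2·9 = 346
S9: 4·68 + 5·29 + 2·7 = 431
S10: 4·230 + 5·5 + 2·1 = 947
Lowest: S8 at 346.

S8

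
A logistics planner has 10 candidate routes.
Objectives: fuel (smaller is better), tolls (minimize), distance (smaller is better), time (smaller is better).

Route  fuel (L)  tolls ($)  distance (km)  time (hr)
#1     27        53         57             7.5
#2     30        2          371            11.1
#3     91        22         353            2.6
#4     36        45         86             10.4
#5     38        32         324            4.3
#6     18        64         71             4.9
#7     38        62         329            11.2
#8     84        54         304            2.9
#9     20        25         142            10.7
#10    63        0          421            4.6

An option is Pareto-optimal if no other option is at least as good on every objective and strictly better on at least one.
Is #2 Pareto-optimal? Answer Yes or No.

#1: worse on tolls (53 vs 2).
#3: worse on fuel (91 vs 30).
#4: worse on fuel (36 vs 30).
#5: worse on fuel (38 vs 30).
#6: worse on tolls (64 vs 2).
#7: worse on fuel (38 vs 30).
#8: worse on fuel (84 vs 30).
#9: worse on tolls (25 vs 2).
#10: worse on fuel (63 vs 30).
No option is at least as good as #2 on every objective and strictly better on one.

Yes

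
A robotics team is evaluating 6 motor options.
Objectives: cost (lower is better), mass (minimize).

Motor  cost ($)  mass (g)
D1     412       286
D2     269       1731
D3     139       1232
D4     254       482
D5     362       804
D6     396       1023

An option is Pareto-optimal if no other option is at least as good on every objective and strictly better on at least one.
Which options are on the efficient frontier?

D1, D3, D4

D1: not dominated (best mass).
D2: dominated by D3 (cost 139≤269, mass 1232≤1731).
D3: not dominated (best cost).
D4: not dominated.
D5: dominated by D4 (cost 254≤362, mass 482≤804).
D6: dominated by D4 (cost 254≤396, mass 482≤1023).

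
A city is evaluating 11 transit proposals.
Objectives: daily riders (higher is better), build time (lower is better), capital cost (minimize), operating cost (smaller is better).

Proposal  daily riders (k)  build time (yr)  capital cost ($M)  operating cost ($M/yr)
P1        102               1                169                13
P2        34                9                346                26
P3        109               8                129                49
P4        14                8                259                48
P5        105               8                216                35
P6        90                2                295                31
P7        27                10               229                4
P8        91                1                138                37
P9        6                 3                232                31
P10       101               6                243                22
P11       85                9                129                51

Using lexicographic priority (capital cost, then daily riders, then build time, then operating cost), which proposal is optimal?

First minimize capital cost: best is 129, kept {P3, P11}.
Then maximize daily riders: best is 109, kept {P3}.

P3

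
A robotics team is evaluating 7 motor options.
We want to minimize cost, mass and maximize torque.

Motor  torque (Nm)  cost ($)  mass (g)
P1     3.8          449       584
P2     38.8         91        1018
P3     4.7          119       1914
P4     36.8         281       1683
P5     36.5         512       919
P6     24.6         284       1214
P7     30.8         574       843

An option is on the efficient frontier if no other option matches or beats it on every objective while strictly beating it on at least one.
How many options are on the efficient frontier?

P1: not dominated (best mass).
P2: not dominated (best torque).
P3: dominated by P2 (torque 38.8≥4.7, cost 91≤119, mass 1018≤1914).
P4: dominated by P2 (torque 38.8≥36.8, cost 91≤281, mass 1018≤1683).
P5: not dominated.
P6: dominated by P2 (torque 38.8≥24.6, cost 91≤284, mass 1018≤1214).
P7: not dominated.
Pareto-optimal: P1, P2, P5, P7 → 4.

4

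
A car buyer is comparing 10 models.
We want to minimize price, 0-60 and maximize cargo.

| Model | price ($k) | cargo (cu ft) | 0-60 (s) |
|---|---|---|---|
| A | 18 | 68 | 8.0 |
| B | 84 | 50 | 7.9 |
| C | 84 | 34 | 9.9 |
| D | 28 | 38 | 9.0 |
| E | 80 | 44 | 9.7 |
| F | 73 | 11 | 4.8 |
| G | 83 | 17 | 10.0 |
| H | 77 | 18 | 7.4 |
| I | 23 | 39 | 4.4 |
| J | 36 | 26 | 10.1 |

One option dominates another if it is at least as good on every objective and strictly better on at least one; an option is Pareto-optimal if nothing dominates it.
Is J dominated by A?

A vs J: price 18≤36, cargo 68≥26, 0-60 8.0≤10.1 — A is at least as good on every objective with at least one strict improvement.

Yes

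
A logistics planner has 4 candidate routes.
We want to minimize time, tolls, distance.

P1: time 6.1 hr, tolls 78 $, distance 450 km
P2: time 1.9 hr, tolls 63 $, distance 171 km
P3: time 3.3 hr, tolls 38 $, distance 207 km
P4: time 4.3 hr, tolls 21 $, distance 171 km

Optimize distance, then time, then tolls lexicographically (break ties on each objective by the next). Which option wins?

First minimize distance: best is 171, kept {P2, P4}.
Then minimize time: best is 1.9, kept {P2}.

P2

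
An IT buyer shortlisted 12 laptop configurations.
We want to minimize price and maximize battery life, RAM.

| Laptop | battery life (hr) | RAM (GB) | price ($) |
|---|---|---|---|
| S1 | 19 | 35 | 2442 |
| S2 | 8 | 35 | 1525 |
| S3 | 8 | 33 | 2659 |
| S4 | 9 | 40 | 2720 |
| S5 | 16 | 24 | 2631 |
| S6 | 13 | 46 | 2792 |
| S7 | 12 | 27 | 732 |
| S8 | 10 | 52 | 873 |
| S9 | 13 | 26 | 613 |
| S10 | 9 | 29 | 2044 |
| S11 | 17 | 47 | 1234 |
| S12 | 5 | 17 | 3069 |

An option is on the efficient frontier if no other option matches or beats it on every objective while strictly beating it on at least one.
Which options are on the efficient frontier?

S1: not dominated (best battery life).
S2: dominated by S8 (battery life 10≥8, RAM 52≥35, price 873≤1525).
S3: dominated by S1 (battery life 19≥8, RAM 35≥33, price 2442≤2659).
S4: dominated by S8 (battery life 10≥9, RAM 52≥40, price 873≤2720).
S5: dominated by S1 (battery life 19≥16, RAM 35≥24, price 2442≤2631).
S6: dominated by S11 (battery life 17≥13, RAM 47≥46, price 1234≤2792).
S7: not dominated.
S8: not dominated (best RAM).
S9: not dominated (best price).
S10: dominated by S8 (battery life 10≥9, RAM 52≥29, price 873≤2044).
S11: not dominated.
S12: dominated by S1 (battery life 19≥5, RAM 35≥17, price 2442≤3069).

S1, S7, S8, S9, S11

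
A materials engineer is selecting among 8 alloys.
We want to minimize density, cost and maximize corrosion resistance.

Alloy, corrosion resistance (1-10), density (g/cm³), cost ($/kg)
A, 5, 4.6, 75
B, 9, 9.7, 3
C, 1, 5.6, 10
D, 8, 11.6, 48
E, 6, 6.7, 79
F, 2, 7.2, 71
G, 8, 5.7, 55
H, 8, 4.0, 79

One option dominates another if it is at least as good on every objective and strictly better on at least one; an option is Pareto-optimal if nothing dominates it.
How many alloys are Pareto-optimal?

5

A: not dominated.
B: not dominated (best corrosion resistance).
C: not dominated.
D: dominated by B (corrosion resistance 9≥8, density 9.7≤11.6, cost 3≤48).
E: dominated by G (corrosion resistance 8≥6, density 5.7≤6.7, cost 55≤79).
F: dominated by G (corrosion resistance 8≥2, density 5.7≤7.2, cost 55≤71).
G: not dominated.
H: not dominated (best density).
Pareto-optimal: A, B, C, G, H → 5.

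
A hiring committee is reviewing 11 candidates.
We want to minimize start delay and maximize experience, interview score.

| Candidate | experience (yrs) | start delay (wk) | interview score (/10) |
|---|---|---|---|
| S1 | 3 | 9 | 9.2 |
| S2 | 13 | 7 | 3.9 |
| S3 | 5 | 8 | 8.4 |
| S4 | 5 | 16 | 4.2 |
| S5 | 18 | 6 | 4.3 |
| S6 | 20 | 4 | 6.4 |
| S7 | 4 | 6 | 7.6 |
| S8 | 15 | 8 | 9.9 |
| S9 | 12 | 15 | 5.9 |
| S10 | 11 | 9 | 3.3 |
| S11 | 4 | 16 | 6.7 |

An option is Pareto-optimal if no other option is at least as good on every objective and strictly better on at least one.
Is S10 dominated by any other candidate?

Yes

S2 vs S10: experience 13≥11, start delay 7≤9, interview score 3.9≥3.3 — S2 is at least as good on every objective and strictly better on at least one, so S2 dominates S10.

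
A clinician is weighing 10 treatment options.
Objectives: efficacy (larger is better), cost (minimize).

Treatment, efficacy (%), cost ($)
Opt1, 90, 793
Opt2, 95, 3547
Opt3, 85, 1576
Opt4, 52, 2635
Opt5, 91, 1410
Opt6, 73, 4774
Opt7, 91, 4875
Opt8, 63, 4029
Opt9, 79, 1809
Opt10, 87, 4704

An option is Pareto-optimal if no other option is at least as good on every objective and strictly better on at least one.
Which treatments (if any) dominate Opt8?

Opt1, Opt2, Opt3, Opt5, Opt9

Opt1: efficacy 90≥63, cost 793≤4029 — dominates Opt8.
Opt2: efficacy 95≥63, cost 3547≤4029 — dominates Opt8.
Opt3: efficacy 85≥63, cost 1576≤4029 — dominates Opt8.
Opt5: efficacy 91≥63, cost 1410≤4029 — dominates Opt8.
Opt9: efficacy 79≥63, cost 1809≤4029 — dominates Opt8.
Others (Opt4, Opt6, Opt7, Opt10) are each worse than Opt8 on at least one objective.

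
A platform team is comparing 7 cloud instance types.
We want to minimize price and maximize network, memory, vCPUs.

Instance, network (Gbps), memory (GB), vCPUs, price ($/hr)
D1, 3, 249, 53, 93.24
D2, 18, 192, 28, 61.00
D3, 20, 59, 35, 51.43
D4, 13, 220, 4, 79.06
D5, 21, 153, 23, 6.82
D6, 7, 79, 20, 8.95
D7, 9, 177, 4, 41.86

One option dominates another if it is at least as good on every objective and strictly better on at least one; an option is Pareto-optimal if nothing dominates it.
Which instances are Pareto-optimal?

D1, D2, D3, D4, D5, D7

D1: not dominated (best memory).
D2: not dominated.
D3: not dominated.
D4: not dominated.
D5: not dominated (best network).
D6: dominated by D5 (network 21≥7, memory 153≥79, vCPUs 23≥20, price 6.82≤8.95).
D7: not dominated.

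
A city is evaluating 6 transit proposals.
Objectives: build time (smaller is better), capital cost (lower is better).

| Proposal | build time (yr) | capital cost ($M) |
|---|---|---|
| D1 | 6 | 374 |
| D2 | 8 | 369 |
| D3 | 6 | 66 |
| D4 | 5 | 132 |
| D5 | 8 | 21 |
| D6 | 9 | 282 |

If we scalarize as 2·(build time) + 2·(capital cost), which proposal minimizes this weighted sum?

D1: 2·6 + 2·374 = 760
D2: 2·8 + 2·369 = 754
D3: 2·6 + 2·66 = 144
D4: 2·5 + 2·132 = 274
D5: 2·8 + 2·21 = 58
D6: 2·9 + 2·282 = 582
Lowest: D5 at 58.

D5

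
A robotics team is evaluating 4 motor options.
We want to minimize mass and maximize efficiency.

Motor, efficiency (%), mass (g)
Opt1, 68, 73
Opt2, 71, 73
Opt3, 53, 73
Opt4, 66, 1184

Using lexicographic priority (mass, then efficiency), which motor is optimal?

First minimize mass: best is 73, kept {Opt1, Opt2, Opt3}.
Then maximize efficiency: best is 71, kept {Opt2}.

Opt2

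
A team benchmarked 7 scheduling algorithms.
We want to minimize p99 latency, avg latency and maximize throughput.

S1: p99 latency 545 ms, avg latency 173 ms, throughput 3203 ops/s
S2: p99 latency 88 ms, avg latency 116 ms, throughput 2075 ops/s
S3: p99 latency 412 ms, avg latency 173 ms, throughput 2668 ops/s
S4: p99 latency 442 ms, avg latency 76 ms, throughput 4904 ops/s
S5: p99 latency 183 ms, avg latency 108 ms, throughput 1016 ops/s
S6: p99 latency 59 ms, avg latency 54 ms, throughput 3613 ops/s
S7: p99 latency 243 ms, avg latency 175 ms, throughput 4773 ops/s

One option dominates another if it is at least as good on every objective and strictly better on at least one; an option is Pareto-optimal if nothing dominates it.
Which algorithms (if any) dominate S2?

S6: p99 latency 59≤88, avg latency 54≤116, throughput 3613≥2075 — dominates S2.
Others (S1, S3, S4, S5, S7) are each worse than S2 on at least one objective.

S6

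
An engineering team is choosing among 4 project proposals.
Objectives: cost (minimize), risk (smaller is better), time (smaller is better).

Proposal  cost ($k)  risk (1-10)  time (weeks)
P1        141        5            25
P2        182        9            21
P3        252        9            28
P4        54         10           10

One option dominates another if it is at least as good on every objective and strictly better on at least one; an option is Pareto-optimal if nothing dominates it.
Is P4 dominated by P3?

P3 vs P4: P3 is worse on cost (252 vs 54), so it does not dominate P4.

No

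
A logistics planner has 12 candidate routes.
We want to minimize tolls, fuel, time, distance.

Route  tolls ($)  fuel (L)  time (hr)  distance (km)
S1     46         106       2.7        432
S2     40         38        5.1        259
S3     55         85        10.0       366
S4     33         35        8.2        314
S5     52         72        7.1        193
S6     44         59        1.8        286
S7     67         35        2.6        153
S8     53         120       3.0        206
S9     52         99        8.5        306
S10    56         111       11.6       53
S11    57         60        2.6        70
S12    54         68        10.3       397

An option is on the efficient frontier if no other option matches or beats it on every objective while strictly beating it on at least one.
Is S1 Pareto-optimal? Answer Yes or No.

S6 vs S1: tolls 44≤46, fuel 59≤106, time 1.8≤2.7, distance 286≤432 — S6 is at least as good on every objective and strictly better on at least one, so S6 dominates S1.

No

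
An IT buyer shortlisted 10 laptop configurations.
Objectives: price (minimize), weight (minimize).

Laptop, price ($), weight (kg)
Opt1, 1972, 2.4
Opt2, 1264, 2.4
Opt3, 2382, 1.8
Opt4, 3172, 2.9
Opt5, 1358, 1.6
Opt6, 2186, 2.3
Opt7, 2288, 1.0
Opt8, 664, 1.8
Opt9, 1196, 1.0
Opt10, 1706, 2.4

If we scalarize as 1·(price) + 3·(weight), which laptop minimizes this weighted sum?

Opt8

Opt1: 1·1972 + 3·2.4 = 1979.2
Opt2: 1·1264 + 3·2.4 = 1271.2
Opt3: 1·2382 + 3·1.8 = 2387.4
Opt4: 1·3172 + 3·2.9 = 3180.7
Opt5: 1·1358 + 3·1.6 = 1362.8
Opt6: 1·2186 + 3·2.3 = 2192.9
Opt7: 1·2288 + 3·1.0 = 2291.0
Opt8: 1·664 + 3·1.8 = 669.4
Opt9: 1·1196 + 3·1.0 = 1199.0
Opt10: 1·1706 + 3·2.4 = 1713.2
Lowest: Opt8 at 669.4.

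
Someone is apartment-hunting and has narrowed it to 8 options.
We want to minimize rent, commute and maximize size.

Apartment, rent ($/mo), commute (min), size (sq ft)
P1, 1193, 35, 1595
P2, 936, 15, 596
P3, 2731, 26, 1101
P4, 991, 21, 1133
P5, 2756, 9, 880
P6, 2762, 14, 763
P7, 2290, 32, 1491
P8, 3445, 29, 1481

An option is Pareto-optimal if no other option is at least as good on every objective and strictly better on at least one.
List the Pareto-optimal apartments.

P1, P2, P4, P5, P7, P8

P1: not dominated (best size).
P2: not dominated (best rent).
P3: dominated by P4 (rent 991≤2731, commute 21≤26, size 1133≥1101).
P4: not dominated.
P5: not dominated (best commute).
P6: dominated by P5 (rent 2756≤2762, commute 9≤14, size 880≥763).
P7: not dominated.
P8: not dominated.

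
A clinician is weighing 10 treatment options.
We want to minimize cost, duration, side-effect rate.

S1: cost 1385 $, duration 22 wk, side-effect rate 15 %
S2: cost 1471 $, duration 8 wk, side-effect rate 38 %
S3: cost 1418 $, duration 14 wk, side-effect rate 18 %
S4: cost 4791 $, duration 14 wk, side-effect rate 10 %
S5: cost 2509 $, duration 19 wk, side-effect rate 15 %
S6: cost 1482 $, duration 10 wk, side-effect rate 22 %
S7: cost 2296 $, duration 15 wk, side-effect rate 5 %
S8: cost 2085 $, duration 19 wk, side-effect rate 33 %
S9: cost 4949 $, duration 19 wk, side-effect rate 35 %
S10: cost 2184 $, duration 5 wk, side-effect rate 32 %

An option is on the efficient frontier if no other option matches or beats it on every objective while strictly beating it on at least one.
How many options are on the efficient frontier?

S1: not dominated (best cost).
S2: not dominated.
S3: not dominated.
S4: not dominated.
S5: dominated by S7 (cost 2296≤2509, duration 15≤19, side-effect rate 5≤15).
S6: not dominated.
S7: not dominated (best side-effect rate).
S8: dominated by S3 (cost 1418≤2085, duration 14≤19, side-effect rate 18≤33).
S9: dominated by S3 (cost 1418≤4949, duration 14≤19, side-effect rate 18≤35).
S10: not dominated (best duration).
Pareto-optimal: S1, S2, S3, S4, S6, S7, S10 → 7.

7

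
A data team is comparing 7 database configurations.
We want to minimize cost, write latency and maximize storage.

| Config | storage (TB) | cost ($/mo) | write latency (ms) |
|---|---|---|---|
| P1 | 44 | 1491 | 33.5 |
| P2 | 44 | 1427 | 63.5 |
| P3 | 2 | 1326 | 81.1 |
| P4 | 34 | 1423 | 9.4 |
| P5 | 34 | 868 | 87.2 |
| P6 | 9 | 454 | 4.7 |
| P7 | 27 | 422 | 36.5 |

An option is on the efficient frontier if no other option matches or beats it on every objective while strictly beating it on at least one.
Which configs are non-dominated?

P1: not dominated.
P2: not dominated.
P3: dominated by P6 (storage 9≥2, cost 454≤1326, write latency 4.7≤81.1).
P4: not dominated.
P5: not dominated.
P6: not dominated (best write latency).
P7: not dominated (best cost).

P1, P2, P4, P5, P6, P7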